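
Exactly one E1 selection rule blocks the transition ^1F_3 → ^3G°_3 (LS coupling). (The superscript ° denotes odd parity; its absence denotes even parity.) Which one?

the ΔS = 0 rule

Reading off the term symbols: S 0→1, L 3→4, J 3→3, parity even→odd.
Parity must change: even → odd — ok.
ΔJ = 0, ±1 (not J=0↔0): J: 3 → 3, ΔJ = +0 — ok.
ΔL = 0, ±1 (not L=0↔0): L: 3 → 4, ΔL = +1 — ok.
ΔS = 0: S: 0 → 1 — fails.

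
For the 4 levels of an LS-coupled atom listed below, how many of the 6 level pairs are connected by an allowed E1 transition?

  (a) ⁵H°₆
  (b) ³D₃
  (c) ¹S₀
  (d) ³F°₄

(a)–(b): forbidden (ΔS, ΔL, ΔJ).
(a)–(c): forbidden (ΔS, ΔL, ΔJ).
(a)–(d): forbidden (parity, ΔS, ΔL, ΔJ).
(b)–(c): forbidden (parity, ΔS, ΔL, ΔJ).
(b)–(d): allowed.
(c)–(d): forbidden (ΔS, ΔL, ΔJ).
Allowed pairs: 1 of 6.

1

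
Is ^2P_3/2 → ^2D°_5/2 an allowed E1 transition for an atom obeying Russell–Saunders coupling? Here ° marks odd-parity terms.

Reading off the term symbols: S 1/2→1/2, L 1→2, J 3/2→5/2, parity even→odd.
Parity must change: even → odd — satisfied.
ΔS = 0: S: 1/2 → 1/2 — satisfied.
ΔL = 0, ±1 (not L=0↔0): L: 1 → 2, ΔL = +1 — satisfied.
ΔJ = 0, ±1 (not J=0↔0): J: 3/2 → 5/2, ΔJ = +1 — satisfied.
All four E1 rules are satisfied.

allowed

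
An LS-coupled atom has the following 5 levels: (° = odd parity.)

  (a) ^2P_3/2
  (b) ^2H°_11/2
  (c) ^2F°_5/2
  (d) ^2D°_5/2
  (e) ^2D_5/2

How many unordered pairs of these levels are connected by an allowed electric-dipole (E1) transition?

(a)–(b): forbidden (ΔL, ΔJ).
(a)–(c): forbidden (ΔL).
(a)–(d): allowed.
(a)–(e): forbidden (parity).
(b)–(c): forbidden (parity, ΔL, ΔJ).
(b)–(d): forbidden (parity, ΔL, ΔJ).
(b)–(e): forbidden (ΔL, ΔJ).
(c)–(d): forbidden (parity).
(c)–(e): allowed.
(d)–(e): allowed.
Allowed pairs: 3 of 10.

3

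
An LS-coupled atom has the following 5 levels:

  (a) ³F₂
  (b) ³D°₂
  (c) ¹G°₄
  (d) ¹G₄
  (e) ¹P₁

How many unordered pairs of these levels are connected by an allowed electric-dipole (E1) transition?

(a)–(b): allowed.
(a)–(c): forbidden (ΔS, ΔJ).
(a)–(d): forbidden (parity, ΔS, ΔJ).
(a)–(e): forbidden (parity, ΔS, ΔL).
(b)–(c): forbidden (parity, ΔS, ΔL, ΔJ).
(b)–(d): forbidden (ΔS, ΔL, ΔJ).
(b)–(e): forbidden (ΔS).
(c)–(d): allowed.
(c)–(e): forbidden (ΔL, ΔJ).
(d)–(e): forbidden (parity, ΔL, ΔJ).
Allowed pairs: 2 of 10.

2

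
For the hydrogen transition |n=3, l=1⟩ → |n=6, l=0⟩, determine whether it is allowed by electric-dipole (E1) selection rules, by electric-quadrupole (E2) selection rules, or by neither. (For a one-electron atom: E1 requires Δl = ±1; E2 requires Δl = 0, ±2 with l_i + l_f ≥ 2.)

E1

Δl = 0 − 1 = -1; l_i + l_f = 1.
E1 (Δl = ±1): satisfied.
E2 (Δl = 0,±2, l_i+l_f ≥ 2): not satisfied.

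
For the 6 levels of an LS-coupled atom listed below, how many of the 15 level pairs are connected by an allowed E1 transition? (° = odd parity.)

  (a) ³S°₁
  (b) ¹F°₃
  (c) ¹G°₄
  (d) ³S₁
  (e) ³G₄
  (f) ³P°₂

1

(a)–(b): forbidden (parity, ΔS, ΔL, ΔJ).
(a)–(c): forbidden (parity, ΔS, ΔL, ΔJ).
(a)–(d): forbidden (ΔL).
(a)–(e): forbidden (ΔL, ΔJ).
(a)–(f): forbidden (parity).
(b)–(c): forbidden (parity).
(b)–(d): forbidden (ΔS, ΔL, ΔJ).
(b)–(e): forbidden (ΔS).
(b)–(f): forbidden (parity, ΔS, ΔL).
(c)–(d): forbidden (ΔS, ΔL, ΔJ).
(c)–(e): forbidden (ΔS).
(c)–(f): forbidden (parity, ΔS, ΔL, ΔJ).
(d)–(e): forbidden (parity, ΔL, ΔJ).
(d)–(f): allowed.
(e)–(f): forbidden (ΔL, ΔJ).
Allowed pairs: 1 of 15.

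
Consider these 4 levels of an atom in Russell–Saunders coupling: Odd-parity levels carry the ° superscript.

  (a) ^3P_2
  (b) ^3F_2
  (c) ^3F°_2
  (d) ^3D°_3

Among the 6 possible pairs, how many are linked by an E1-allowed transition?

3

(a)–(b): forbidden (parity, ΔL).
(a)–(c): forbidden (ΔL).
(a)–(d): allowed.
(b)–(c): allowed.
(b)–(d): allowed.
(c)–(d): forbidden (parity).
Allowed pairs: 3 of 6.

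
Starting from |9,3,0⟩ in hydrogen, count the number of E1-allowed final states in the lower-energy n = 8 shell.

E1 requires Δl = ±1, so l_f ∈ {2, 4}; with 0 ≤ l_f ≤ n_f−1 = 7, the allowed l_f values are {2, 4}.
For l_f = 2: m_f ∈ {m_i−1, m_i, m_i+1} ∩ [−2, 2] = {-1, 0, 1} → 3 states.
For l_f = 4: m_f ∈ {m_i−1, m_i, m_i+1} ∩ [−4, 4] = {-1, 0, 1} → 3 states.
Total: 6.

6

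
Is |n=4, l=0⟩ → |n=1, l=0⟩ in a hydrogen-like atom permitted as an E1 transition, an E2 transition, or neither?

neither

Δl = 0 − 0 = +0; l_i + l_f = 0.
E1 (Δl = ±1): not satisfied.
E2 (Δl = 0,±2, l_i+l_f ≥ 2): not satisfied.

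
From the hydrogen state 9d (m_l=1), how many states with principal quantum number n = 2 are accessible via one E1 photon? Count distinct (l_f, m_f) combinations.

2

E1 requires Δl = ±1, so l_f ∈ {1, 3}; with 0 ≤ l_f ≤ n_f−1 = 1, the allowed l_f values are {1}.
For l_f = 1: m_f ∈ {m_i−1, m_i, m_i+1} ∩ [−1, 1] = {0, 1} → 2 states.
Total: 2.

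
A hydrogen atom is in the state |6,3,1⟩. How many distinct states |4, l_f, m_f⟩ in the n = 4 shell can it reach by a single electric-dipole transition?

3

E1 requires Δl = ±1, so l_f ∈ {2, 4}; with 0 ≤ l_f ≤ n_f−1 = 3, the allowed l_f values are {2}.
For l_f = 2: m_f ∈ {m_i−1, m_i, m_i+1} ∩ [−2, 2] = {0, 1, 2} → 3 states.
Total: 3.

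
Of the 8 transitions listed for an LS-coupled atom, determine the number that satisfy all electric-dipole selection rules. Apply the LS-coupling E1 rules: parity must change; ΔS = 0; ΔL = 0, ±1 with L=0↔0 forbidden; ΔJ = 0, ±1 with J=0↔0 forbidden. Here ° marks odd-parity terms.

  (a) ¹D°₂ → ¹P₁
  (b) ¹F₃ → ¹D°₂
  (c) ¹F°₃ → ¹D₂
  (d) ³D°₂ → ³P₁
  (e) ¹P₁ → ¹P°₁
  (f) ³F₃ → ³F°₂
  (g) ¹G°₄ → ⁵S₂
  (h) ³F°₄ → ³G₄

(a) allowed
(b) allowed
(c) allowed
(d) allowed
(e) allowed
(f) allowed
(g) forbidden (ΔS, ΔL, ΔJ fail)
(h) allowed
Total allowed: 7 of 8.

7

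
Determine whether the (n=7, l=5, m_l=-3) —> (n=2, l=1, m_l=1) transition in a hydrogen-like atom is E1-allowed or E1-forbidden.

forbidden

Δl = 1 − 5 = -4; the E1 rule Δl = ±1 is fails.
Δm_l = 1 − (-3) = +4. E1 requires Δm_l = 0, ±1: fails.
The transition is electric-dipole forbidden.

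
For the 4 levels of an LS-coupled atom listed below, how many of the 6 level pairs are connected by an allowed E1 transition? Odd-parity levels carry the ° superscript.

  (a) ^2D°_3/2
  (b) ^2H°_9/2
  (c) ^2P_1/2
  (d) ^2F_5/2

(a)–(b): forbidden (parity, ΔL, ΔJ).
(a)–(c): allowed.
(a)–(d): allowed.
(b)–(c): forbidden (ΔL, ΔJ).
(b)–(d): forbidden (ΔL, ΔJ).
(c)–(d): forbidden (parity, ΔL, ΔJ).
Allowed pairs: 2 of 6.

2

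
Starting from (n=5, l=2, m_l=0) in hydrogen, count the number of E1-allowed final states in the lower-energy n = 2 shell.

3

E1 requires Δl = ±1, so l_f ∈ {1, 3}; with 0 ≤ l_f ≤ n_f−1 = 1, the allowed l_f values are {1}.
For l_f = 1: m_f ∈ {m_i−1, m_i, m_i+1} ∩ [−1, 1] = {-1, 0, 1} → 3 states.
Total: 3.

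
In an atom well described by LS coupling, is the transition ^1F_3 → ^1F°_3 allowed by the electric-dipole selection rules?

allowed

Reading off the term symbols: S 0→0, L 3→3, J 3→3, parity even→odd.
Parity must change: even → odd — ok.
ΔS = 0: S: 0 → 0 — ok.
ΔL = 0, ±1 (not L=0↔0): L: 3 → 3, ΔL = +0 — ok.
ΔJ = 0, ±1 (not J=0↔0): J: 3 → 3, ΔJ = +0 — ok.
All four E1 rules are satisfied.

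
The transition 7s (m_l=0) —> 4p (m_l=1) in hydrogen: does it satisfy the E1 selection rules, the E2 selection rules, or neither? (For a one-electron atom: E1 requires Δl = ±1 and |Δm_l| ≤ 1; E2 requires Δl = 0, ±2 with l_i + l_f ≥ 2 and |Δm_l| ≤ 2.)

E1

Δl = 1 − 0 = +1; l_i + l_f = 1.
Δm_l = +1.
E1 (Δl = ±1, |Δm_l| ≤ 1): satisfied.
E2 (Δl = 0,±2, l_i+l_f ≥ 2, |Δm_l| ≤ 2): not satisfied.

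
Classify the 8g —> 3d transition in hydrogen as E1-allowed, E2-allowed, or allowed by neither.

E2

Δl = 2 − 4 = -2; l_i + l_f = 6.
E1 (Δl = ±1): not satisfied.
E2 (Δl = 0,±2, l_i+l_f ≥ 2): satisfied.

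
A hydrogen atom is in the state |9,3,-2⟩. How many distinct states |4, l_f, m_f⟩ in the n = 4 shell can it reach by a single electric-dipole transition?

2

E1 requires Δl = ±1, so l_f ∈ {2, 4}; with 0 ≤ l_f ≤ n_f−1 = 3, the allowed l_f values are {2}.
For l_f = 2: m_f ∈ {m_i−1, m_i, m_i+1} ∩ [−2, 2] = {-2, -1} → 2 states.
Total: 2.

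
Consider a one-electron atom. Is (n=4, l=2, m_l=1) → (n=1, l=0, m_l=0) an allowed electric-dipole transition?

l: 2 → 0 (Δl = -2). Δl = ±1 violated.
m_l: 1 → 0 (Δm_l = -1). |Δm_l| ≤ 1 satisfied.
The transition is electric-dipole forbidden.

forbidden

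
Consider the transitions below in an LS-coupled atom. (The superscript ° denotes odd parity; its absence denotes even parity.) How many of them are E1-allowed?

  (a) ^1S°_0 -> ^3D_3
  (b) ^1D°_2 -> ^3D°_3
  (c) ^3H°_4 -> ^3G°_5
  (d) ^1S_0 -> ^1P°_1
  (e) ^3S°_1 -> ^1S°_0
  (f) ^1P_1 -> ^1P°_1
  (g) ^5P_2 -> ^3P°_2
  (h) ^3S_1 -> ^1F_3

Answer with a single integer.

(a) forbidden (ΔS, ΔL, ΔJ fail)
(b) forbidden (parity, ΔS fail)
(c) forbidden (parity fails)
(d) allowed
(e) forbidden (parity, ΔS, ΔL fail)
(f) allowed
(g) forbidden (ΔS fails)
(h) forbidden (parity, ΔS, ΔL, ΔJ fail)
Total allowed: 2 of 8.

2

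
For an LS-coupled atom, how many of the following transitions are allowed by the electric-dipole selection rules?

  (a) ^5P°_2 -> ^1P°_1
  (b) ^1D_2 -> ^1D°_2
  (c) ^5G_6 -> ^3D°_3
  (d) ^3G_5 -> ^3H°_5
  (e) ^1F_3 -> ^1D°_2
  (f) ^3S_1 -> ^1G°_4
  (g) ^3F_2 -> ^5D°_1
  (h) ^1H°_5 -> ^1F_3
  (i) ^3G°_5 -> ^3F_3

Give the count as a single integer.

(a) forbidden (parity, ΔS fail)
(b) allowed
(c) forbidden (ΔS, ΔL, ΔJ fail)
(d) allowed
(e) allowed
(f) forbidden (ΔS, ΔL, ΔJ fail)
(g) forbidden (ΔS fails)
(h) forbidden (ΔL, ΔJ fail)
(i) forbidden (ΔJ fails)
Total allowed: 3 of 9.

3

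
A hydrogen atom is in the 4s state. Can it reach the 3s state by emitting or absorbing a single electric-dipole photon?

forbidden

Initial l = 0, final l = 0, so Δl = +0. E1 requires Δl = ±1: ✗.
The transition is electric-dipole forbidden.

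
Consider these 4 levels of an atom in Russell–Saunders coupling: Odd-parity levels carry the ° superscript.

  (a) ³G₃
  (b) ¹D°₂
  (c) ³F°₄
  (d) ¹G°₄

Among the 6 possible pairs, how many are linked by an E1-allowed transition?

1

(a)–(b): forbidden (ΔS, ΔL).
(a)–(c): allowed.
(a)–(d): forbidden (ΔS).
(b)–(c): forbidden (parity, ΔS, ΔJ).
(b)–(d): forbidden (parity, ΔL, ΔJ).
(c)–(d): forbidden (parity, ΔS).
Allowed pairs: 1 of 6.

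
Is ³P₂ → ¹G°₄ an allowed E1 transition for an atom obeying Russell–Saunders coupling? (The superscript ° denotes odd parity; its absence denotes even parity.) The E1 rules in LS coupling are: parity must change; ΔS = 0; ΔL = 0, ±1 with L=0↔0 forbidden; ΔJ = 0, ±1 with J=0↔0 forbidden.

Reading off the term symbols: S 1→0, L 1→4, J 2→4, parity even→odd.
Parity must change: even → odd — satisfied.
ΔS = 0: S: 1 → 0 — violated.
ΔL = 0, ±1 (not L=0↔0): L: 1 → 4, ΔL = +3 — violated.
ΔJ = 0, ±1 (not J=0↔0): J: 2 → 4, ΔJ = +2 — violated.
Rule(s) violated: ΔS, ΔL, ΔJ.

forbidden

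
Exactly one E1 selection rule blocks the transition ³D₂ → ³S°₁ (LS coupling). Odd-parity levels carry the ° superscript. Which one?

the ΔL = 0, ±1 rule

Reading off the term symbols: S 1→1, L 2→0, J 2→1, parity even→odd.
Parity must change: even → odd — passes.
ΔS = 0: S: 1 → 1 — passes.
ΔL = 0, ±1 (not L=0↔0): L: 2 → 0, ΔL = -2 — fails.
ΔJ = 0, ±1 (not J=0↔0): J: 2 → 1, ΔJ = -1 — passes.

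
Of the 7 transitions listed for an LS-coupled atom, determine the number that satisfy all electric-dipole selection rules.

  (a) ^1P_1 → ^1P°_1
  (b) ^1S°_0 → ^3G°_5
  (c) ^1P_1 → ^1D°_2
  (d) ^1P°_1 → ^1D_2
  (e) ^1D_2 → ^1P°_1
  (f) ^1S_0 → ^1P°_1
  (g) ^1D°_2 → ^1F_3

(a) allowed
(b) forbidden (parity, ΔS, ΔL, ΔJ fail)
(c) allowed
(d) allowed
(e) allowed
(f) allowed
(g) allowed
Total allowed: 6 of 7.

6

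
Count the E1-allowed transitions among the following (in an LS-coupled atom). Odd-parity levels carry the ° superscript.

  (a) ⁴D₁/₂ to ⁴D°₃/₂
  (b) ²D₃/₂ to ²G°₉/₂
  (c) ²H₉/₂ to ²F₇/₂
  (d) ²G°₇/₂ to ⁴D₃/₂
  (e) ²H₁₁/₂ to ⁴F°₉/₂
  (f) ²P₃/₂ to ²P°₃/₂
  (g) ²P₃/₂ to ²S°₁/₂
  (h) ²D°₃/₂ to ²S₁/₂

3

(a) allowed
(b) forbidden (ΔL, ΔJ fail)
(c) forbidden (parity, ΔL fail)
(d) forbidden (ΔS, ΔL, ΔJ fail)
(e) forbidden (ΔS, ΔL fail)
(f) allowed
(g) allowed
(h) forbidden (ΔL fails)
Total allowed: 3 of 8.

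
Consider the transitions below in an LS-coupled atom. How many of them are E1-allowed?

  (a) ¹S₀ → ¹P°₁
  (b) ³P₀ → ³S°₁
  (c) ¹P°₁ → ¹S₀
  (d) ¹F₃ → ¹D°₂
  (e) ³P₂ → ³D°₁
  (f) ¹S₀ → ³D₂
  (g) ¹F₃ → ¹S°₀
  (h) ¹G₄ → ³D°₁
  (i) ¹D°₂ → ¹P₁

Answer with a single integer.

(a) allowed
(b) allowed
(c) allowed
(d) allowed
(e) allowed
(f) forbidden (parity, ΔS, ΔL, ΔJ fail)
(g) forbidden (ΔL, ΔJ fail)
(h) forbidden (ΔS, ΔL, ΔJ fail)
(i) allowed
Total allowed: 6 of 9.

6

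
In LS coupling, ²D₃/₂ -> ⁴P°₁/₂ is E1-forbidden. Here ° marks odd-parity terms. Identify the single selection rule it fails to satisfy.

Initial level: S=1/2, L=2, J=3/2, parity even. Final level: S=3/2, L=1, J=1/2, parity odd.
ΔL = 0, ±1 (not L=0↔0): L: 2 → 1, ΔL = -1 — passes.
Parity must change: even → odd — passes.
ΔS = 0: S: 1/2 → 3/2 — fails.
ΔJ = 0, ±1 (not J=0↔0): J: 3/2 → 1/2, ΔJ = -1 — passes.

the ΔS = 0 rule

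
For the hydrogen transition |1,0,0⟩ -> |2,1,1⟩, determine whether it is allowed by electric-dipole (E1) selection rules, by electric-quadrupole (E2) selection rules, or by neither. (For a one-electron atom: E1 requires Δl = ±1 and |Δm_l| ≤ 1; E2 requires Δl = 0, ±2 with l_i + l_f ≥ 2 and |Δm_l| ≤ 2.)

E1

Δl = 1 − 0 = +1; l_i + l_f = 1.
Δm_l = +1.
E1 (Δl = ±1, |Δm_l| ≤ 1): satisfied.
E2 (Δl = 0,±2, l_i+l_f ≥ 2, |Δm_l| ≤ 2): not satisfied.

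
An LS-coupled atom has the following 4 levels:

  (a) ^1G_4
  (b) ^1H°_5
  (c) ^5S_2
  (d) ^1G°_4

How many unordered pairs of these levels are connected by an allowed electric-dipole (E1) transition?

(a)–(b): allowed.
(a)–(c): forbidden (parity, ΔS, ΔL, ΔJ).
(a)–(d): allowed.
(b)–(c): forbidden (ΔS, ΔL, ΔJ).
(b)–(d): forbidden (parity).
(c)–(d): forbidden (ΔS, ΔL, ΔJ).
Allowed pairs: 2 of 6.

2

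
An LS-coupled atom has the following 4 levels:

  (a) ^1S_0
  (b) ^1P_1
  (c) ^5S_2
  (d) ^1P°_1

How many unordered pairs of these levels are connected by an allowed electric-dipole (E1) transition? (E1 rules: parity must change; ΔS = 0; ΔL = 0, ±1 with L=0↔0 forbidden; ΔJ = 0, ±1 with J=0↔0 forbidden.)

2

(a)–(b): forbidden (parity).
(a)–(c): forbidden (parity, ΔS, ΔL, ΔJ).
(a)–(d): allowed.
(b)–(c): forbidden (parity, ΔS).
(b)–(d): allowed.
(c)–(d): forbidden (ΔS).
Allowed pairs: 2 of 6.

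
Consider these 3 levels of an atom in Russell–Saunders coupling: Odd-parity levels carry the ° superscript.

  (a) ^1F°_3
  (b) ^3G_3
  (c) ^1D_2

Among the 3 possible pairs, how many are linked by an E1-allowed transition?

1

(a)–(b): forbidden (ΔS).
(a)–(c): allowed.
(b)–(c): forbidden (parity, ΔS, ΔL).
Allowed pairs: 1 of 3.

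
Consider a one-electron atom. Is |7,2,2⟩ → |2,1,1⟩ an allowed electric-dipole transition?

Initial l = 2, final l = 1, so Δl = -1. E1 requires Δl = ±1: passes.
m_l: 2 → 1 (Δm_l = -1). |Δm_l| ≤ 1 passes.
All E1 selection rules are satisfied.

allowed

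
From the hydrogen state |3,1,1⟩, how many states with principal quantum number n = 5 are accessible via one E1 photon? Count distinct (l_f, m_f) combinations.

E1 requires Δl = ±1, so l_f ∈ {0, 2}; with 0 ≤ l_f ≤ n_f−1 = 4, the allowed l_f values are {0, 2}.
For l_f = 0: m_f ∈ {m_i−1, m_i, m_i+1} ∩ [−0, 0] = {0} → 1 state.
For l_f = 2: m_f ∈ {m_i−1, m_i, m_i+1} ∩ [−2, 2] = {0, 1, 2} → 3 states.
Total: 4.

4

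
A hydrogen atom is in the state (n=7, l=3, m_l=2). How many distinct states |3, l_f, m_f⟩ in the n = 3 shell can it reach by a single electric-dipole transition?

E1 requires Δl = ±1, so l_f ∈ {2, 4}; with 0 ≤ l_f ≤ n_f−1 = 2, the allowed l_f values are {2}.
For l_f = 2: m_f ∈ {m_i−1, m_i, m_i+1} ∩ [−2, 2] = {1, 2} → 2 states.
Total: 2.

2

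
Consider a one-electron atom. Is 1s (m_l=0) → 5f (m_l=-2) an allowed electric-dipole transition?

Δl = 3 − 0 = +3; the E1 rule Δl = ±1 is fails.
Δm_l = -2 − (0) = -2. E1 requires Δm_l = 0, ±1: fails.
The transition is electric-dipole forbidden.

forbidden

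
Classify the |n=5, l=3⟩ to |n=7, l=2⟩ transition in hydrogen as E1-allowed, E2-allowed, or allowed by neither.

Δl = 2 − 3 = -1; l_i + l_f = 5.
E1 (Δl = ±1): satisfied.
E2 (Δl = 0,±2, l_i+l_f ≥ 2): not satisfied.

E1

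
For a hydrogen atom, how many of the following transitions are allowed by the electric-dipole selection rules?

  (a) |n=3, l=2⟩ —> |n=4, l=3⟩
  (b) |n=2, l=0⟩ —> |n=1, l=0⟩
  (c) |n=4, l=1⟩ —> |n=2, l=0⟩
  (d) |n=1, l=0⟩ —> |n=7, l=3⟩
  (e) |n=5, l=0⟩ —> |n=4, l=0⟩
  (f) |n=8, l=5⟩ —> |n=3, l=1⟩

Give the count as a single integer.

2

(a) allowed
(b) forbidden — Δl = +0 (E1 requires Δl = ±1)
(c) allowed
(d) forbidden — Δl = +3 (E1 requires Δl = ±1)
(e) forbidden — Δl = +0 (E1 requires Δl = ±1)
(f) forbidden — Δl = -4 (E1 requires Δl = ±1)
Total allowed: 2 of 6.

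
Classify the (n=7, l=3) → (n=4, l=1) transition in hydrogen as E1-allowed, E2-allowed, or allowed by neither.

Δl = 1 − 3 = -2; l_i + l_f = 4.
E1 (Δl = ±1): not satisfied.
E2 (Δl = 0,±2, l_i+l_f ≥ 2): satisfied.

E2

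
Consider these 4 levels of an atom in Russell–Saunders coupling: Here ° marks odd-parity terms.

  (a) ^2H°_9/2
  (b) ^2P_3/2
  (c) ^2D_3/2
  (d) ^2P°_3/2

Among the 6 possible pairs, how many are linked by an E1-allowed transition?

2

(a)–(b): forbidden (ΔL, ΔJ).
(a)–(c): forbidden (ΔL, ΔJ).
(a)–(d): forbidden (parity, ΔL, ΔJ).
(b)–(c): forbidden (parity).
(b)–(d): allowed.
(c)–(d): allowed.
Allowed pairs: 2 of 6.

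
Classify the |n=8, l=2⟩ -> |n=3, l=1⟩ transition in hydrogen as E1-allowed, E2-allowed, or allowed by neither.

E1

Δl = 1 − 2 = -1; l_i + l_f = 3.
E1 (Δl = ±1): satisfied.
E2 (Δl = 0,±2, l_i+l_f ≥ 2): not satisfied.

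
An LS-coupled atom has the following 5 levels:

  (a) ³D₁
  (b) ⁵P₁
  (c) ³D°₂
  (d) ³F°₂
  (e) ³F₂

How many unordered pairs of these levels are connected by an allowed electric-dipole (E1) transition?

4

(a)–(b): forbidden (parity, ΔS).
(a)–(c): allowed.
(a)–(d): allowed.
(a)–(e): forbidden (parity).
(b)–(c): forbidden (ΔS).
(b)–(d): forbidden (ΔS, ΔL).
(b)–(e): forbidden (parity, ΔS, ΔL).
(c)–(d): forbidden (parity).
(c)–(e): allowed.
(d)–(e): allowed.
Allowed pairs: 4 of 10.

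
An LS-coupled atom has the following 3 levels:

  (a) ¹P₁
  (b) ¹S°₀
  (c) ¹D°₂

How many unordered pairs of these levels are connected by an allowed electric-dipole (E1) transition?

(a)–(b): allowed.
(a)–(c): allowed.
(b)–(c): forbidden (parity, ΔL, ΔJ).
Allowed pairs: 2 of 3.

2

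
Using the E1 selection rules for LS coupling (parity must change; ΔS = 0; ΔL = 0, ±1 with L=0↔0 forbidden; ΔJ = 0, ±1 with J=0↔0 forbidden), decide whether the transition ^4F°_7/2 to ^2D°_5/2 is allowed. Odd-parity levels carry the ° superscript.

Parity must change: odd → odd — ✗.
ΔS = 0: S: 3/2 → 1/2 — ✗.
ΔL = 0, ±1 (not L=0↔0): L: 3 → 2, ΔL = -1 — ✓.
ΔJ = 0, ±1 (not J=0↔0): J: 7/2 → 5/2, ΔJ = -1 — ✓.
Rule(s) violated: parity, ΔS.

forbidden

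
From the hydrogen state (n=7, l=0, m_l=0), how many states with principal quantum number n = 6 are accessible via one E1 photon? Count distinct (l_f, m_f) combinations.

3

E1 requires Δl = ±1, so l_f ∈ {-1, 1}; with 0 ≤ l_f ≤ n_f−1 = 5, the allowed l_f values are {1}.
For l_f = 1: m_f ∈ {m_i−1, m_i, m_i+1} ∩ [−1, 1] = {-1, 0, 1} → 3 states.
Total: 3.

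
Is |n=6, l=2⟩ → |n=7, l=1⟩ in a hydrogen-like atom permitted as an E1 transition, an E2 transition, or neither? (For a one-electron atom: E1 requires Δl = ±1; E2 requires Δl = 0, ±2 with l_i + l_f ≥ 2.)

Δl = 1 − 2 = -1; l_i + l_f = 3.
E1 (Δl = ±1): satisfied.
E2 (Δl = 0,±2, l_i+l_f ≥ 2): not satisfied.

E1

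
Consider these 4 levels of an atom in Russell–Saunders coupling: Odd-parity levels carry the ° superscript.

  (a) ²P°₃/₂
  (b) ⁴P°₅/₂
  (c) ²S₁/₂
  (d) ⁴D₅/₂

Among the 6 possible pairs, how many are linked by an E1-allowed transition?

(a)–(b): forbidden (parity, ΔS).
(a)–(c): allowed.
(a)–(d): forbidden (ΔS).
(b)–(c): forbidden (ΔS, ΔJ).
(b)–(d): allowed.
(c)–(d): forbidden (parity, ΔS, ΔL, ΔJ).
Allowed pairs: 2 of 6.

2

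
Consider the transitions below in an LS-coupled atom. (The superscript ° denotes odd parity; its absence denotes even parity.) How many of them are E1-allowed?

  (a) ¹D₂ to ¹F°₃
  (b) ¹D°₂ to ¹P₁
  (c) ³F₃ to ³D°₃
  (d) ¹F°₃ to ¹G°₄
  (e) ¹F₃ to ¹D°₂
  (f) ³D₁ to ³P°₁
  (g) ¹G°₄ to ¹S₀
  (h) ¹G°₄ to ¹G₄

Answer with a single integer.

(a) allowed
(b) allowed
(c) allowed
(d) forbidden (parity fails)
(e) allowed
(f) allowed
(g) forbidden (ΔL, ΔJ fail)
(h) allowed
Total allowed: 6 of 8.

6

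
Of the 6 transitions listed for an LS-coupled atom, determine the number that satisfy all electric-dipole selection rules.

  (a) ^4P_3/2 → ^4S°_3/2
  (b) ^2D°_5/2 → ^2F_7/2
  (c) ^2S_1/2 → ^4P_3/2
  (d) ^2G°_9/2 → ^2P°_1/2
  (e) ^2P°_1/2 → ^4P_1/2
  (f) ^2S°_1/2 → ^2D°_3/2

(a) allowed
(b) allowed
(c) forbidden (parity, ΔS fail)
(d) forbidden (parity, ΔL, ΔJ fail)
(e) forbidden (ΔS fails)
(f) forbidden (parity, ΔL fail)
Total allowed: 2 of 6.

2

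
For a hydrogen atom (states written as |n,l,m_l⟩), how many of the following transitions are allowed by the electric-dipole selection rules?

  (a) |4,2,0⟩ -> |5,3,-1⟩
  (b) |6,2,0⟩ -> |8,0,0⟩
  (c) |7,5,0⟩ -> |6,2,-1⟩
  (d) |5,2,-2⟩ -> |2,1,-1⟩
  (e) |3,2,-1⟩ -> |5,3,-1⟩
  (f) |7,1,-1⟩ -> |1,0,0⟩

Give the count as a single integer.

4

(a) allowed
(b) forbidden — Δl = -2 (E1 requires Δl = ±1)
(c) forbidden — Δl = -3 (E1 requires Δl = ±1)
(d) allowed
(e) allowed
(f) allowed
Total allowed: 4 of 6.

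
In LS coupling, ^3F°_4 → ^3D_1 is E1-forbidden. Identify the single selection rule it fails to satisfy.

the ΔJ = 0, ±1 rule

Initial level: S=1, L=3, J=4, parity odd. Final level: S=1, L=2, J=1, parity even.
Parity must change: odd → even — passes.
ΔS = 0: S: 1 → 1 — passes.
ΔL = 0, ±1 (not L=0↔0): L: 3 → 2, ΔL = -1 — passes.
ΔJ = 0, ±1 (not J=0↔0): J: 4 → 1, ΔJ = -3 — fails.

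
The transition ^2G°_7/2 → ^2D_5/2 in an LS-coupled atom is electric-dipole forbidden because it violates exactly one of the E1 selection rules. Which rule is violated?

Parity must change: odd → even — ok.
ΔS = 0: S: 1/2 → 1/2 — ok.
ΔL = 0, ±1 (not L=0↔0): L: 4 → 2, ΔL = -2 — fails.
ΔJ = 0, ±1 (not J=0↔0): J: 7/2 → 5/2, ΔJ = -1 — ok.

the ΔL = 0, ±1 rule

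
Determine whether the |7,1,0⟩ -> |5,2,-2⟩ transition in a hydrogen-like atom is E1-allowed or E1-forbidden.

Initial l = 1, final l = 2, so Δl = +1. E1 requires Δl = ±1: ✓.
Δm_l = -2 − (0) = -2. E1 requires Δm_l = 0, ±1: ✗.
The transition is electric-dipole forbidden.

forbidden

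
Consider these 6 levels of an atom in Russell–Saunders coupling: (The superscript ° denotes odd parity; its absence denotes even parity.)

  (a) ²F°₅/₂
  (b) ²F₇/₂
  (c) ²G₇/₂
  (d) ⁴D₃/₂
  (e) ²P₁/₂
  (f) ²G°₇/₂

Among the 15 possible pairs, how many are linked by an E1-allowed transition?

(a)–(b): allowed.
(a)–(c): allowed.
(a)–(d): forbidden (ΔS).
(a)–(e): forbidden (ΔL, ΔJ).
(a)–(f): forbidden (parity).
(b)–(c): forbidden (parity).
(b)–(d): forbidden (parity, ΔS, ΔJ).
(b)–(e): forbidden (parity, ΔL, ΔJ).
(b)–(f): allowed.
(c)–(d): forbidden (parity, ΔS, ΔL, ΔJ).
(c)–(e): forbidden (parity, ΔL, ΔJ).
(c)–(f): allowed.
(d)–(e): forbidden (parity, ΔS).
(d)–(f): forbidden (ΔS, ΔL, ΔJ).
(e)–(f): forbidden (ΔL, ΔJ).
Allowed pairs: 4 of 15.

4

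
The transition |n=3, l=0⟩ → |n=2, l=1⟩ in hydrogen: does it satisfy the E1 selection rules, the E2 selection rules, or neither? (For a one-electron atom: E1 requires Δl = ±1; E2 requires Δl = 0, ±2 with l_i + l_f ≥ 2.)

Δl = 1 − 0 = +1; l_i + l_f = 1.
E1 (Δl = ±1): satisfied.
E2 (Δl = 0,±2, l_i+l_f ≥ 2): not satisfied.

E1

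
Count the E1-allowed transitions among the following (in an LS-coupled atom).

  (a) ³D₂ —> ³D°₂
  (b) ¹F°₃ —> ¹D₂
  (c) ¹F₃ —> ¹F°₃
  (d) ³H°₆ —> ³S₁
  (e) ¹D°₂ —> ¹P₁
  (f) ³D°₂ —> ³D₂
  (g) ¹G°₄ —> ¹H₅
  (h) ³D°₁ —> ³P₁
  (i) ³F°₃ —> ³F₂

(a) allowed
(b) allowed
(c) allowed
(d) forbidden (ΔL, ΔJ fail)
(e) allowed
(f) allowed
(g) allowed
(h) allowed
(i) allowed
Total allowed: 8 of 9.

8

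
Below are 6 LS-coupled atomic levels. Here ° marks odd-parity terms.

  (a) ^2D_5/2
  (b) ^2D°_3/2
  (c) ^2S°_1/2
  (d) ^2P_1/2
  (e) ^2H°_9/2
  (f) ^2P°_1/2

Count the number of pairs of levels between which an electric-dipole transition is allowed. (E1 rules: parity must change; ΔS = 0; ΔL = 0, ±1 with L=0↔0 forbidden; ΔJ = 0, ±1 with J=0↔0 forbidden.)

(a)–(b): allowed.
(a)–(c): forbidden (ΔL, ΔJ).
(a)–(d): forbidden (parity, ΔJ).
(a)–(e): forbidden (ΔL, ΔJ).
(a)–(f): forbidden (ΔJ).
(b)–(c): forbidden (parity, ΔL).
(b)–(d): allowed.
(b)–(e): forbidden (parity, ΔL, ΔJ).
(b)–(f): forbidden (parity).
(c)–(d): allowed.
(c)–(e): forbidden (parity, ΔL, ΔJ).
(c)–(f): forbidden (parity).
(d)–(e): forbidden (ΔL, ΔJ).
(d)–(f): allowed.
(e)–(f): forbidden (parity, ΔL, ΔJ).
Allowed pairs: 4 of 15.

4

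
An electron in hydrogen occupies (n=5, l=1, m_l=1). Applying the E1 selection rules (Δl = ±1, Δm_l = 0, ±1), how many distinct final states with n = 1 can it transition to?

1

E1 requires Δl = ±1, so l_f ∈ {0, 2}; with 0 ≤ l_f ≤ n_f−1 = 0, the allowed l_f values are {0}.
For l_f = 0: m_f ∈ {m_i−1, m_i, m_i+1} ∩ [−0, 0] = {0} → 1 state.
Total: 1.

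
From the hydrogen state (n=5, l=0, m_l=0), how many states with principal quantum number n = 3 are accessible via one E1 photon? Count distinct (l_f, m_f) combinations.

3

E1 requires Δl = ±1, so l_f ∈ {-1, 1}; with 0 ≤ l_f ≤ n_f−1 = 2, the allowed l_f values are {1}.
For l_f = 1: m_f ∈ {m_i−1, m_i, m_i+1} ∩ [−1, 1] = {-1, 0, 1} → 3 states.
Total: 3.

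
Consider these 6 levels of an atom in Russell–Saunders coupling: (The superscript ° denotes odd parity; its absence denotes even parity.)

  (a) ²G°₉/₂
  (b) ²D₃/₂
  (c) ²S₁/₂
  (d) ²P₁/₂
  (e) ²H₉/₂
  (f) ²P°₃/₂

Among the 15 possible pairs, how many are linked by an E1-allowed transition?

4

(a)–(b): forbidden (ΔL, ΔJ).
(a)–(c): forbidden (ΔL, ΔJ).
(a)–(d): forbidden (ΔL, ΔJ).
(a)–(e): allowed.
(a)–(f): forbidden (parity, ΔL, ΔJ).
(b)–(c): forbidden (parity, ΔL).
(b)–(d): forbidden (parity).
(b)–(e): forbidden (parity, ΔL, ΔJ).
(b)–(f): allowed.
(c)–(d): forbidden (parity).
(c)–(e): forbidden (parity, ΔL, ΔJ).
(c)–(f): allowed.
(d)–(e): forbidden (parity, ΔL, ΔJ).
(d)–(f): allowed.
(e)–(f): forbidden (ΔL, ΔJ).
Allowed pairs: 4 of 15.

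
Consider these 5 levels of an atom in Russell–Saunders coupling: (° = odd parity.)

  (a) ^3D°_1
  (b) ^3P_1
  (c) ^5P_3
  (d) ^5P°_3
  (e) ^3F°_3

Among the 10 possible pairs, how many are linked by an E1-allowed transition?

2

(a)–(b): allowed.
(a)–(c): forbidden (ΔS, ΔJ).
(a)–(d): forbidden (parity, ΔS, ΔJ).
(a)–(e): forbidden (parity, ΔJ).
(b)–(c): forbidden (parity, ΔS, ΔJ).
(b)–(d): forbidden (ΔS, ΔJ).
(b)–(e): forbidden (ΔL, ΔJ).
(c)–(d): allowed.
(c)–(e): forbidden (ΔS, ΔL).
(d)–(e): forbidden (parity, ΔS, ΔL).
Allowed pairs: 2 of 10.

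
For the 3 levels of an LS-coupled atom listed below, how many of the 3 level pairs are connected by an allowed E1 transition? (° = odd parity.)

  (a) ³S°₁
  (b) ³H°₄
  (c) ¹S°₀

0

(a)–(b): forbidden (parity, ΔL, ΔJ).
(a)–(c): forbidden (parity, ΔS, ΔL).
(b)–(c): forbidden (parity, ΔS, ΔL, ΔJ).
Allowed pairs: 0 of 3.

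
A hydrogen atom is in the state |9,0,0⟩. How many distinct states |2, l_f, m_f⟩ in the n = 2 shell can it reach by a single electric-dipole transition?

E1 requires Δl = ±1, so l_f ∈ {-1, 1}; with 0 ≤ l_f ≤ n_f−1 = 1, the allowed l_f values are {1}.
For l_f = 1: m_f ∈ {m_i−1, m_i, m_i+1} ∩ [−1, 1] = {-1, 0, 1} → 3 states.
Total: 3.

3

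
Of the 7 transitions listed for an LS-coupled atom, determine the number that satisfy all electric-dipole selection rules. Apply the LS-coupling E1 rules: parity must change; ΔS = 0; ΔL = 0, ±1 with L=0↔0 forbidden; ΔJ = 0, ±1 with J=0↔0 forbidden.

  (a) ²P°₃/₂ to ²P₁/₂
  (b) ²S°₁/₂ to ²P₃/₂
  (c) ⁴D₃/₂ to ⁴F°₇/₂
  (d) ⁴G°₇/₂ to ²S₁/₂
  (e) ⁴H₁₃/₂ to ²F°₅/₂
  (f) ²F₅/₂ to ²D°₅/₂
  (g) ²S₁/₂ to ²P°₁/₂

(a) allowed
(b) allowed
(c) forbidden (ΔJ fails)
(d) forbidden (ΔS, ΔL, ΔJ fail)
(e) forbidden (ΔS, ΔL, ΔJ fail)
(f) allowed
(g) allowed
Total allowed: 4 of 7.

4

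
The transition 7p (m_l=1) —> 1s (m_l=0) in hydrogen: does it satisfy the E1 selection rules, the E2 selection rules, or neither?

E1

Δl = 0 − 1 = -1; l_i + l_f = 1.
Δm_l = -1.
E1 (Δl = ±1, |Δm_l| ≤ 1): satisfied.
E2 (Δl = 0,±2, l_i+l_f ≥ 2, |Δm_l| ≤ 2): not satisfied.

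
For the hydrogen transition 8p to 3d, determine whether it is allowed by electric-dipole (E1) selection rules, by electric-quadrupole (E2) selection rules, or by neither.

Δl = 2 − 1 = +1; l_i + l_f = 3.
E1 (Δl = ±1): satisfied.
E2 (Δl = 0,±2, l_i+l_f ≥ 2): not satisfied.

E1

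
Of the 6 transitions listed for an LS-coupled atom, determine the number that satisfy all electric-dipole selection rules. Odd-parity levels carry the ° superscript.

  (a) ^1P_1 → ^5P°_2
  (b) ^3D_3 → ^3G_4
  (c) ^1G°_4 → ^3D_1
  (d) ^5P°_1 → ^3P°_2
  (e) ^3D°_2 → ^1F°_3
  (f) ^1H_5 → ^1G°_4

(a) forbidden (ΔS fails)
(b) forbidden (parity, ΔL fail)
(c) forbidden (ΔS, ΔL, ΔJ fail)
(d) forbidden (parity, ΔS fail)
(e) forbidden (parity, ΔS fail)
(f) allowed
Total allowed: 1 of 6.

1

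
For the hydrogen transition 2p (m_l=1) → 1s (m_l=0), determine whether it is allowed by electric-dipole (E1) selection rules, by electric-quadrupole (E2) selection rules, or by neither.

Δl = 0 − 1 = -1; l_i + l_f = 1.
Δm_l = -1.
E1 (Δl = ±1, |Δm_l| ≤ 1): satisfied.
E2 (Δl = 0,±2, l_i+l_f ≥ 2, |Δm_l| ≤ 2): not satisfied.

E1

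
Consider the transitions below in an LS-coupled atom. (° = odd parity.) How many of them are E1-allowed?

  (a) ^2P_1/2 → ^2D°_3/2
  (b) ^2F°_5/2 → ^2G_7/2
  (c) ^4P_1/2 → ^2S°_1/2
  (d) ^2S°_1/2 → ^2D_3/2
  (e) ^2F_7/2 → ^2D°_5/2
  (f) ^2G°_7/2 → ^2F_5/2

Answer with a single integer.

4

(a) allowed
(b) allowed
(c) forbidden (ΔS fails)
(d) forbidden (ΔL fails)
(e) allowed
(f) allowed
Total allowed: 4 of 6.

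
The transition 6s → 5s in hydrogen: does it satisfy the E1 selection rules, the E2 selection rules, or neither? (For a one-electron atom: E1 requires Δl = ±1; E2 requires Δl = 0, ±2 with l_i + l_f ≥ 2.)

neither

Δl = 0 − 0 = +0; l_i + l_f = 0.
E1 (Δl = ±1): not satisfied.
E2 (Δl = 0,±2, l_i+l_f ≥ 2): not satisfied.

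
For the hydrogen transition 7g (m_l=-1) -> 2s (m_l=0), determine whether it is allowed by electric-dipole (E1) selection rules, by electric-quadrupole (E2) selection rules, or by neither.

neither

Δl = 0 − 4 = -4; l_i + l_f = 4.
Δm_l = +1.
E1 (Δl = ±1, |Δm_l| ≤ 1): not satisfied.
E2 (Δl = 0,±2, l_i+l_f ≥ 2, |Δm_l| ≤ 2): not satisfied.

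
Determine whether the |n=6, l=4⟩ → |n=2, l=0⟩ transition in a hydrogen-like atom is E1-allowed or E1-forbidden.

forbidden

Initial l = 4, final l = 0, so Δl = -4. E1 requires Δl = ±1: fails.
The transition is electric-dipole forbidden.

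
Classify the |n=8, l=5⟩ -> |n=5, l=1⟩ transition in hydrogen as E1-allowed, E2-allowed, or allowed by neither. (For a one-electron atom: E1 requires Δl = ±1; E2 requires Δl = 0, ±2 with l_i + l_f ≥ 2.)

Δl = 1 − 5 = -4; l_i + l_f = 6.
E1 (Δl = ±1): not satisfied.
E2 (Δl = 0,±2, l_i+l_f ≥ 2): not satisfied.

neither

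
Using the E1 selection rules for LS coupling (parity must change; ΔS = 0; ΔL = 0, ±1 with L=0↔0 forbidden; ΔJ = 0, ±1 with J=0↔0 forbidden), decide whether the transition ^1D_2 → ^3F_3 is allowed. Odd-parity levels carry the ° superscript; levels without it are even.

Initial level: S=0, L=2, J=2, parity even. Final level: S=1, L=3, J=3, parity even.
Parity must change: even → even — violated.
ΔS = 0: S: 0 → 1 — violated.
ΔL = 0, ±1 (not L=0↔0): L: 2 → 3, ΔL = +1 — satisfied.
ΔJ = 0, ±1 (not J=0↔0): J: 2 → 3, ΔJ = +1 — satisfied.
Rule(s) violated: parity, ΔS.

forbidden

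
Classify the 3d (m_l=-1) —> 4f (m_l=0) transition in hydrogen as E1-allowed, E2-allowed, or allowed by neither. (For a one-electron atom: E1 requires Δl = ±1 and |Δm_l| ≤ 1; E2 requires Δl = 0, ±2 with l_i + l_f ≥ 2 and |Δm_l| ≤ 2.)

E1

Δl = 3 − 2 = +1; l_i + l_f = 5.
Δm_l = +1.
E1 (Δl = ±1, |Δm_l| ≤ 1): satisfied.
E2 (Δl = 0,±2, l_i+l_f ≥ 2, |Δm_l| ≤ 2): not satisfied.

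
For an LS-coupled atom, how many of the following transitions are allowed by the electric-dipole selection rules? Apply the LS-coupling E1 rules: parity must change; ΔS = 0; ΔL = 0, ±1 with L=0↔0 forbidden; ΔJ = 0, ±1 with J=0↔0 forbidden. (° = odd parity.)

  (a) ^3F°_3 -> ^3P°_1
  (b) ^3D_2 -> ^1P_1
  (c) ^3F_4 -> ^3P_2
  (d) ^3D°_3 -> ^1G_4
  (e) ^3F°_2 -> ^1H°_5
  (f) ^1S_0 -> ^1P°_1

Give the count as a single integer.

1

(a) forbidden (parity, ΔL, ΔJ fail)
(b) forbidden (parity, ΔS fail)
(c) forbidden (parity, ΔL, ΔJ fail)
(d) forbidden (ΔS, ΔL fail)
(e) forbidden (parity, ΔS, ΔL, ΔJ fail)
(f) allowed
Total allowed: 1 of 6.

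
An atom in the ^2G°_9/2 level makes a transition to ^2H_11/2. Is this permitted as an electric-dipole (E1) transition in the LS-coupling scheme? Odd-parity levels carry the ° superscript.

allowed

Initial level: S=1/2, L=4, J=9/2, parity odd. Final level: S=1/2, L=5, J=11/2, parity even.
ΔS = 0: S: 1/2 → 1/2 — ok.
ΔJ = 0, ±1 (not J=0↔0): J: 9/2 → 11/2, ΔJ = +1 — ok.
ΔL = 0, ±1 (not L=0↔0): L: 4 → 5, ΔL = +1 — ok.
Parity must change: odd → even — ok.
All four E1 rules are satisfied.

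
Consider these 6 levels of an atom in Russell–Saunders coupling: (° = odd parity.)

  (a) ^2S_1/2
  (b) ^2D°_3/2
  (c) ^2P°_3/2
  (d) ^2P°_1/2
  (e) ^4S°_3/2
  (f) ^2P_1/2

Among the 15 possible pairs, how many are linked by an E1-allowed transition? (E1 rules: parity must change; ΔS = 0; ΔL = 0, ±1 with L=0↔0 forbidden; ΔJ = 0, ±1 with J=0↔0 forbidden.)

(a)–(b): forbidden (ΔL).
(a)–(c): allowed.
(a)–(d): allowed.
(a)–(e): forbidden (ΔS, ΔL).
(a)–(f): forbidden (parity).
(b)–(c): forbidden (parity).
(b)–(d): forbidden (parity).
(b)–(e): forbidden (parity, ΔS, ΔL).
(b)–(f): allowed.
(c)–(d): forbidden (parity).
(c)–(e): forbidden (parity, ΔS).
(c)–(f): allowed.
(d)–(e): forbidden (parity, ΔS).
(d)–(f): allowed.
(e)–(f): forbidden (ΔS).
Allowed pairs: 5 of 15.

5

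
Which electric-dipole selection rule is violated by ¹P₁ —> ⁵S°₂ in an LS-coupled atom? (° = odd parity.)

the ΔS = 0 rule

Reading off the term symbols: S 0→2, L 1→0, J 1→2, parity even→odd.
Parity must change: even → odd — satisfied.
ΔS = 0: S: 0 → 2 — violated.
ΔL = 0, ±1 (not L=0↔0): L: 1 → 0, ΔL = -1 — satisfied.
ΔJ = 0, ±1 (not J=0↔0): J: 1 → 2, ΔJ = +1 — satisfied.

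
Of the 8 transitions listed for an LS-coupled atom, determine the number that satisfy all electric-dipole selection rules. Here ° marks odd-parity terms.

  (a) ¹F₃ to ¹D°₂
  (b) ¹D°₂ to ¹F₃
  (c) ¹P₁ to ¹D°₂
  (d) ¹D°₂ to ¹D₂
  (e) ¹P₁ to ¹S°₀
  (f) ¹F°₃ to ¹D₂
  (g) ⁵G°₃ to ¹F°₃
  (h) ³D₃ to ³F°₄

(a) allowed
(b) allowed
(c) allowed
(d) allowed
(e) allowed
(f) allowed
(g) forbidden (parity, ΔS fail)
(h) allowed
Total allowed: 7 of 8.

7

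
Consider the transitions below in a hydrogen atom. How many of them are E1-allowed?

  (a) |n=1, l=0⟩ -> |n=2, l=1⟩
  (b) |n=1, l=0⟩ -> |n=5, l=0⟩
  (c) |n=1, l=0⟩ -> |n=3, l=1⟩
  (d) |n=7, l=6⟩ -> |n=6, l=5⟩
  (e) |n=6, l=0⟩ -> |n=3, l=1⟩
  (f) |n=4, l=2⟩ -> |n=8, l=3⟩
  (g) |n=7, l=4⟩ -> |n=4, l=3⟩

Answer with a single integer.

6

(a) allowed
(b) forbidden — Δl = +0 (E1 requires Δl = ±1)
(c) allowed
(d) allowed
(e) allowed
(f) allowed
(g) allowed
Total allowed: 6 of 7.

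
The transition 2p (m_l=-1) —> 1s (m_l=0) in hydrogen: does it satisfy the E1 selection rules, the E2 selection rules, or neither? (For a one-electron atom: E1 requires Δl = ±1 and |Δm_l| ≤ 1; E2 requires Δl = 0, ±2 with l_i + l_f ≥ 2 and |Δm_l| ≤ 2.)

E1

Δl = 0 − 1 = -1; l_i + l_f = 1.
Δm_l = +1.
E1 (Δl = ±1, |Δm_l| ≤ 1): satisfied.
E2 (Δl = 0,±2, l_i+l_f ≥ 2, |Δm_l| ≤ 2): not satisfied.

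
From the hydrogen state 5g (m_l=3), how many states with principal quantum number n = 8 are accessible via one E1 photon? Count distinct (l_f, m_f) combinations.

5

E1 requires Δl = ±1, so l_f ∈ {3, 5}; with 0 ≤ l_f ≤ n_f−1 = 7, the allowed l_f values are {3, 5}.
For l_f = 3: m_f ∈ {m_i−1, m_i, m_i+1} ∩ [−3, 3] = {2, 3} → 2 states.
For l_f = 5: m_f ∈ {m_i−1, m_i, m_i+1} ∩ [−5, 5] = {2, 3, 4} → 3 states.
Total: 5.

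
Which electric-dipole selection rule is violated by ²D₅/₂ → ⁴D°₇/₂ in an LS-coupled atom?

the ΔS = 0 rule

Reading off the term symbols: S 1/2→3/2, L 2→2, J 5/2→7/2, parity even→odd.
ΔS = 0: S: 1/2 → 3/2 — violated.
ΔL = 0, ±1 (not L=0↔0): L: 2 → 2, ΔL = +0 — satisfied.
Parity must change: even → odd — satisfied.
ΔJ = 0, ±1 (not J=0↔0): J: 5/2 → 7/2, ΔJ = +1 — satisfied.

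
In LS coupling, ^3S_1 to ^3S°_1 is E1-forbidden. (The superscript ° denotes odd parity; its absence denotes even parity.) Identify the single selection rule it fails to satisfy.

Reading off the term symbols: S 1→1, L 0→0, J 1→1, parity even→odd.
Parity must change: even → odd — satisfied.
ΔS = 0: S: 1 → 1 — satisfied.
ΔL = 0, ±1 (not L=0↔0): L: 0 → 0, ΔL = +0 — violated.
ΔJ = 0, ±1 (not J=0↔0): J: 1 → 1, ΔJ = +0 — satisfied.

the L=0 ↔ L=0 exclusion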